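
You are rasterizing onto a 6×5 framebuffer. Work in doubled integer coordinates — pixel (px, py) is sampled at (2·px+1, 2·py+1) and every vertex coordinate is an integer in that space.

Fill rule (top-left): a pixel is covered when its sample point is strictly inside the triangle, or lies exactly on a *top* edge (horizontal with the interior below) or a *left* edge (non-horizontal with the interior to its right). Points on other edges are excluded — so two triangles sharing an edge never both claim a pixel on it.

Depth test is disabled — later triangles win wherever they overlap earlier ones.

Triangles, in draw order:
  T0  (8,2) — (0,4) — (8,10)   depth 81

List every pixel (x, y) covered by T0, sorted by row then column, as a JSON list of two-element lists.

T0:
  2·area = 64  (B↔C swapped to make it positive)
  edge (8, 2)→(8, 10): d=(0,8) right/bottom  bias=-1
  edge (8, 10)→(0, 4): d=(-8,-6) top-left  bias=+0
  edge (0, 4)→(8, 2): d=(8,-2) top-left  bias=+0
    (2,1)@(5, 3): e=[24,38,2] → █
    (3,1)@(7, 3): e=[8,50,6] → █
    (4,1)@(9, 3): e=[-8,62,10] → ·
    (1,2)@(3, 5): e=[40,10,14] → █
    (4,2)@(9, 5): e=[-8,46,26] → ·
    (1,3)@(3, 7): e=[40,-6,30] → ·
    (2,3)@(5, 7): e=[24,6,34] → █
    (4,3)@(9, 7): e=[-8,30,42] → ·
    (2,4)@(5, 9): e=[24,-10,50] → ·
    (3,4)@(7, 9): e=[8,2,54] → █
    (4,4)@(9, 9): e=[-8,14,58] → ·
  covered (8 px):
    · · · · · ·
    · · █ █ · ·
    · █ █ █ · ·
    · · █ █ · ·
    · · · █ · ·

Result: [[2,1],[3,1],[1,2],[2,2],[3,2],[2,3],[3,3],[3,4]]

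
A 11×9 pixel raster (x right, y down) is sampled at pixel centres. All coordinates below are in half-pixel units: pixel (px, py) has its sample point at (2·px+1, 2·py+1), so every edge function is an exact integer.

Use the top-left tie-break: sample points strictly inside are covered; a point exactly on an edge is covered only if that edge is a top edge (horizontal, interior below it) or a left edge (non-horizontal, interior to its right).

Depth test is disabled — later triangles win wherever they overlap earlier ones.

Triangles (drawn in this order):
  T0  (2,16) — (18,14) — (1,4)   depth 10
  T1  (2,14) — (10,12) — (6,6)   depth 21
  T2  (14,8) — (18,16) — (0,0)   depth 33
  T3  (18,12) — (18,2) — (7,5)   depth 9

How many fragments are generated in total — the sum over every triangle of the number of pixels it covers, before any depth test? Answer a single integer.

T0:
  2·area = 194  (B↔C swapped to make it positive)
  edge (2, 16)→(1, 4): d=(-1,-12) top-left  bias=+0
  edge (1, 4)→(18, 14): d=(17,10) right/bottom  bias=-1
  edge (18, 14)→(2, 16): d=(-16,2) right/bottom  bias=-1
    (1,3)@(3, 7): e=[21,31,142] → X
    (2,3)@(5, 7): e=[45,11,138] → X
    (3,3)@(7, 7): e=[69,-9,134] → .
    (1,4)@(3, 9): e=[19,65,110] → X
    (3,4)@(7, 9): e=[67,25,102] → X
    (4,4)@(9, 9): e=[91,5,98] → X
    (5,4)@(11, 9): e=[115,-15,94] → .
    (1,5)@(3, 11): e=[17,99,78] → X
    (5,5)@(11, 11): e=[113,19,62] → X
    (6,5)@(13, 11): e=[137,-1,58] → .
    (1,6)@(3, 13): e=[15,133,46] → X
    (6,6)@(13, 13): e=[135,33,26] → X
  covered (22 px):
    . . . . . . . . . . .
    . . . . . . . . . . .
    . . . . . . . . . . .
    . X X . . . . . . . .
    . X X X X . . . . . .
    . X X X X X . . . . .
    . X X X X X X X . . .
    . X X X X . . . . . .
    . . . . . . . . . . .
T1:
  2·area = 56  (B↔C swapped to make it positive)
  edge (2, 14)→(6, 6): d=(4,-8) top-left  bias=+0
  edge (6, 6)→(10, 12): d=(4,6) right/bottom  bias=-1
  edge (10, 12)→(2, 14): d=(-8,2) right/bottom  bias=-1
    (2,4)@(5, 9): e=[4,18,34] → X
    (3,4)@(7, 9): e=[20,6,30] → X
    (4,4)@(9, 9): e=[36,-6,26] → .
    (2,5)@(5, 11): e=[12,26,18] → X
    (4,5)@(9, 11): e=[44,2,10] → X
    (5,5)@(11, 11): e=[60,-10,6] → .
    (1,6)@(3, 13): e=[4,46,6] → X
    (3,6)@(7, 13): e=[36,22,-2] → .
    (4,6)@(9, 13): e=[52,10,-6] → .
    (1,7)@(3, 15): e=[12,54,-10] → .
    (2,7)@(5, 15): e=[28,42,-14] → .
  covered (7 px):
    . . . . . . . . . . .
    . . . . . . . . . . .
    . . . . . . . . . . .
    . . . . . . . . . . .
    . . X X . . . . . . .
    . . X X X . . . . . .
    . X X . . . . . . . .
    . . . . . . . . . . .
    . . . . . . . . . . .
T2:
  2·area = 80
  edge (14, 8)→(18, 16): d=(4,8) right/bottom  bias=-1
  edge (18, 16)→(0, 0): d=(-18,-16) top-left  bias=+0
  edge (0, 0)→(14, 8): d=(14,8) right/bottom  bias=-1
    (2,1)@(5, 3): e=[52,26,2] → X
    (3,1)@(7, 3): e=[36,58,-14] → .
    (2,2)@(5, 5): e=[60,-10,30] → .
    (3,2)@(7, 5): e=[44,22,14] → X
    (4,2)@(9, 5): e=[28,54,-2] → .
    (3,3)@(7, 7): e=[52,-14,42] → .
    (4,3)@(9, 7): e=[36,18,26] → X
    (5,3)@(11, 7): e=[20,50,10] → X
    (6,3)@(13, 7): e=[4,82,-6] → .
    (4,4)@(9, 9): e=[44,-18,54] → .
    (5,4)@(11, 9): e=[28,14,38] → X
    (6,4)@(13, 9): e=[12,46,22] → X
  covered (10 px):
    . . . . . . . . . . .
    . . X . . . . . . . .
    . . . X . . . . . . .
    . . . . X X . . . . .
    . . . . . X X . . . .
    . . . . . . X X . . .
    . . . . . . . X . . .
    . . . . . . . . X . .
    . . . . . . . . . . .
T3:
  2·area = 110  (B↔C swapped to make it positive)
  edge (18, 12)→(7, 5): d=(-11,-7) top-left  bias=+0
  edge (7, 5)→(18, 2): d=(11,-3) top-left  bias=+0
  edge (18, 2)→(18, 12): d=(0,10) right/bottom  bias=-1
    (7,1)@(15, 3): e=[78,2,30] → X
    (8,1)@(17, 3): e=[92,8,10] → X
    (9,1)@(19, 3): e=[106,14,-10] → .
    (3,2)@(7, 5): e=[0,0,110] → X  [on edge]
    (4,2)@(9, 5): e=[14,6,90] → X
    (5,2)@(11, 5): e=[28,12,70] → X
    (6,2)@(13, 5): e=[42,18,50] → X
    (9,2)@(19, 5): e=[84,36,-10] → .
    (3,3)@(7, 7): e=[-22,22,110] → .
    (4,3)@(9, 7): e=[-8,28,90] → .
    (5,3)@(11, 7): e=[6,34,70] → X
    (9,3)@(19, 7): e=[62,58,-10] → .
  covered (15 px):
    . . . . . . . . . . .
    . . . . . . . X X . .
    . . . X X X X X X . .
    . . . . . X X X X . .
    . . . . . . . X X . .
    . . . . . . . . X . .
    . . . . . . . . . . .
    . . . . . . . . . . .
    . . . . . . . . . . .

Final: 54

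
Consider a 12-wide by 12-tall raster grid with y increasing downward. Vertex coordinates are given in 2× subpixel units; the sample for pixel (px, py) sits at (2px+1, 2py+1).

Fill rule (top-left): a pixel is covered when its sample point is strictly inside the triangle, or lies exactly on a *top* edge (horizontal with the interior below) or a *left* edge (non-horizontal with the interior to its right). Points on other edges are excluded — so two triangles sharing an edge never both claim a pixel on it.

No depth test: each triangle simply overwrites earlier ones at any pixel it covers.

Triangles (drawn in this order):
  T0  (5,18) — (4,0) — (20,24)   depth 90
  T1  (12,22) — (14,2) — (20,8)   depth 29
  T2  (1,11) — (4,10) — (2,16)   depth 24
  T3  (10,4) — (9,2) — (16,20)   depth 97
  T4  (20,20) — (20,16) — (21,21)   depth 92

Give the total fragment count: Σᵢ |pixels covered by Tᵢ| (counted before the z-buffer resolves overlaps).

T0:
  2·area = 264
  edge (5, 18)→(4, 0): d=(-1,-18) top-left  bias=+0
  edge (4, 0)→(20, 24): d=(16,24) right/bottom  bias=-1
  edge (20, 24)→(5, 18): d=(-15,-6) top-left  bias=+0
    (2,1)@(5, 3): e=[15,24,225] → #
    (3,1)@(7, 3): e=[51,-24,237] → ·
    (2,2)@(5, 5): e=[13,56,195] → #
    (3,2)@(7, 5): e=[49,8,207] → #
    (4,2)@(9, 5): e=[85,-40,219] → ·
    (2,3)@(5, 7): e=[11,88,165] → #
    (4,3)@(9, 7): e=[83,-8,189] → ·
    (2,4)@(5, 9): e=[9,120,135] → #
    (4,4)@(9, 9): e=[81,24,159] → #
    (5,4)@(11, 9): e=[117,-24,171] → ·
    (2,5)@(5, 11): e=[7,152,105] → #
    (5,5)@(11, 11): e=[115,8,141] → #
  covered (35 px):
    · · · · · · · · · · · ·
    · · # · · · · · · · · ·
    · · # # · · · · · · · ·
    · · # # · · · · · · · ·
    · · # # # · · · · · · ·
    · · # # # # · · · · · ·
    · · # # # # · · · · · ·
    · · # # # # # · · · · ·
    · · # # # # # # · · · ·
    · · · · # # # # · · · ·
    · · · · · · # # # · · ·
    · · · · · · · · · # · ·
T1:
  2·area = 132
  edge (12, 22)→(14, 2): d=(2,-20) top-left  bias=+0
  edge (14, 2)→(20, 8): d=(6,6) right/bottom  bias=-1
  edge (20, 8)→(12, 22): d=(-8,14) right/bottom  bias=-1
    (6,0)@(13, 1): e=[-22,0,154] → ·  [on edge]
    (7,1)@(15, 3): e=[22,0,110] → ·  [on edge]
    (7,2)@(15, 5): e=[26,12,94] → #
    (8,2)@(17, 5): e=[66,0,66] → ·  [on edge]
    (7,3)@(15, 7): e=[30,24,78] → #
    (8,3)@(17, 7): e=[70,12,50] → #
    (9,3)@(19, 7): e=[110,0,22] → ·  [on edge]
    (7,4)@(15, 9): e=[34,36,62] → #
    (9,4)@(19, 9): e=[114,12,6] → #
    (10,4)@(21, 9): e=[154,0,-22] → ·  [on edge]
    (7,5)@(15, 11): e=[38,48,46] → #
    (9,5)@(19, 11): e=[118,24,-10] → ·
    (11,5)@(23, 11): e=[198,0,-66] → ·  [on edge]
  covered (15 px):
    · · · · · · · · · · · ·
    · · · · · · · · · · · ·
    · · · · · · · # · · · ·
    · · · · · · · # # · · ·
    · · · · · · · # # # · ·
    · · · · · · · # # · · ·
    · · · · · · # # # · · ·
    · · · · · · # # · · · ·
    · · · · · · # · · · · ·
    · · · · · · # · · · · ·
    · · · · · · · · · · · ·
    · · · · · · · · · · · ·
T2:
  2·area = 16
  edge (1, 11)→(4, 10): d=(3,-1) top-left  bias=+0
  edge (4, 10)→(2, 16): d=(-2,6) right/bottom  bias=-1
  edge (2, 16)→(1, 11): d=(-1,-5) top-left  bias=+0
    (3,0)@(7, 1): e=[-24,0,40] → ·  [on edge]
    (9,2)@(19, 5): e=[0,-80,96] → ·  [on edge]
    (2,3)@(5, 7): e=[-8,0,24] → ·  [on edge]
    (6,3)@(13, 7): e=[0,-48,64] → ·  [on edge]
    (3,4)@(7, 9): e=[0,-16,32] → ·  [on edge]
    (0,5)@(1, 11): e=[0,16,0] → #  [on edge]
    (1,5)@(3, 11): e=[2,4,10] → #
    (2,5)@(5, 11): e=[4,-8,20] → ·
    (0,6)@(1, 13): e=[6,12,-2] → ·
    (1,6)@(3, 13): e=[8,0,8] → ·  [on edge]
    (0,9)@(1, 19): e=[24,0,-8] → ·  [on edge]
    (1,10)@(3, 21): e=[32,-16,0] → ·  [on edge]
  covered (2 px):
    · · · · · · · · · · · ·
    · · · · · · · · · · · ·
    · · · · · · · · · · · ·
    · · · · · · · · · · · ·
    · · · · · · · · · · · ·
    # # · · · · · · · · · ·
    · · · · · · · · · · · ·
    · · · · · · · · · · · ·
    · · · · · · · · · · · ·
    · · · · · · · · · · · ·
    · · · · · · · · · · · ·
    · · · · · · · · · · · ·
T3:
  2·area = 4  (B↔C swapped to make it positive)
  edge (10, 4)→(16, 20): d=(6,16) right/bottom  bias=-1
  edge (16, 20)→(9, 2): d=(-7,-18) top-left  bias=+0
  edge (9, 2)→(10, 4): d=(1,2) right/bottom  bias=-1
    (5,3)@(11, 7): e=[2,1,1] → #
    (6,3)@(13, 7): e=[-30,37,-3] → ·
    (5,4)@(11, 9): e=[14,-13,3] → ·
  covered (1 px):
    · · · · · · · · · · · ·
    · · · · · · · · · · · ·
    · · · · · · · · · · · ·
    · · · · · # · · · · · ·
    · · · · · · · · · · · ·
    · · · · · · · · · · · ·
    · · · · · · · · · · · ·
    · · · · · · · · · · · ·
    · · · · · · · · · · · ·
    · · · · · · · · · · · ·
    · · · · · · · · · · · ·
    · · · · · · · · · · · ·
T4:
  2·area = 4
  edge (20, 20)→(20, 16): d=(0,-4) top-left  bias=+0
  edge (20, 16)→(21, 21): d=(1,5) right/bottom  bias=-1
  edge (21, 21)→(20, 20): d=(-1,-1) top-left  bias=+0
    (0,0)@(1, 1): e=[-76,80,0] → ·  [on edge]
    (8,0)@(17, 1): e=[-12,0,16] → ·  [on edge]
    (1,1)@(3, 3): e=[-68,72,0] → ·  [on edge]
    (2,2)@(5, 5): e=[-60,64,0] → ·  [on edge]
    (3,3)@(7, 7): e=[-52,56,0] → ·  [on edge]
    (4,4)@(9, 9): e=[-44,48,0] → ·  [on edge]
    (5,5)@(11, 11): e=[-36,40,0] → ·  [on edge]
    (9,5)@(19, 11): e=[-4,0,8] → ·  [on edge]
    (6,6)@(13, 13): e=[-28,32,0] → ·  [on edge]
    (7,7)@(15, 15): e=[-20,24,0] → ·  [on edge]
    (8,8)@(17, 17): e=[-12,16,0] → ·  [on edge]
    (9,9)@(19, 19): e=[-4,8,0] → ·  [on edge]
    (10,10)@(21, 21): e=[4,0,0] → ·  [on edge]
    (11,11)@(23, 23): e=[12,-8,0] → ·  [on edge]
  covered (0 px):
    · · · · · · · · · · · ·
    · · · · · · · · · · · ·
    · · · · · · · · · · · ·
    · · · · · · · · · · · ·
    · · · · · · · · · · · ·
    · · · · · · · · · · · ·
    · · · · · · · · · · · ·
    · · · · · · · · · · · ·
    · · · · · · · · · · · ·
    · · · · · · · · · · · ·
    · · · · · · · · · · · ·
    · · · · · · · · · · · ·

Answer: 53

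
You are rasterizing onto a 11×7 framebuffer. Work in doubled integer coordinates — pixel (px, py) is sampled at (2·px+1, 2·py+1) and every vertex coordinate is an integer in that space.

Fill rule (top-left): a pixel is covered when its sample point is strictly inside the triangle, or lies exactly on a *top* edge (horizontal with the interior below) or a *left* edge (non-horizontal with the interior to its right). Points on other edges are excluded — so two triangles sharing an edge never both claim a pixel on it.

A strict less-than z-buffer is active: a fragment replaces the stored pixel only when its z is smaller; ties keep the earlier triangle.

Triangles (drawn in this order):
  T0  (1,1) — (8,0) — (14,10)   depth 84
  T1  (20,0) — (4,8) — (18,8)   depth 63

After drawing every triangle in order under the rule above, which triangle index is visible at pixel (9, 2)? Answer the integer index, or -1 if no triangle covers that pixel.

T0:
  2·area = 76
  edge (1, 1)→(8, 0): d=(7,-1) top-left  bias=+0
  edge (8, 0)→(14, 10): d=(6,10) right/bottom  bias=-1
  edge (14, 10)→(1, 1): d=(-13,-9) top-left  bias=+0
    (0,0)@(1, 1): e=[0,76,0] → #  [on edge]
    (1,0)@(3, 1): e=[2,56,18] → #
    (2,0)@(5, 1): e=[4,36,36] → #
    (3,0)@(7, 1): e=[6,16,54] → #
    (4,0)@(9, 1): e=[8,-4,72] → ·
    (0,1)@(1, 3): e=[14,88,-26] → ·
    (1,1)@(3, 3): e=[16,68,-8] → ·
    (2,1)@(5, 3): e=[18,48,10] → #
    (4,1)@(9, 3): e=[22,8,46] → #
    (5,1)@(11, 3): e=[24,-12,64] → ·
    (2,2)@(5, 5): e=[32,60,-16] → ·
    (3,2)@(7, 5): e=[34,40,2] → #
    (5,2)@(11, 5): e=[38,0,38] → ·  [on edge]
  covered (11 px):
    # # # # · · · · · · ·
    · · # # # · · · · · ·
    · · · # # · · · · · ·
    · · · · · # · · · · ·
    · · · · · · # · · · ·
    · · · · · · · · · · ·
    · · · · · · · · · · ·
T1:
  2·area = 112  (B↔C swapped to make it positive)
  edge (20, 0)→(18, 8): d=(-2,8) right/bottom  bias=-1
  edge (18, 8)→(4, 8): d=(-14,0) right/bottom  bias=-1
  edge (4, 8)→(20, 0): d=(16,-8) top-left  bias=+0
    (9,0)@(19, 1): e=[6,98,8] → #
    (10,0)@(21, 1): e=[-10,98,24] → ·
    (7,1)@(15, 3): e=[34,70,8] → #
    (8,1)@(17, 3): e=[18,70,24] → #
    (10,1)@(21, 3): e=[-14,70,56] → ·
    (5,2)@(11, 5): e=[62,42,8] → #
    (6,2)@(13, 5): e=[46,42,24] → #
    (9,2)@(19, 5): e=[-2,42,72] → ·
    (3,3)@(7, 7): e=[90,14,8] → #
    (4,3)@(9, 7): e=[74,14,24] → #
    (9,3)@(19, 7): e=[-6,14,104] → ·
    (3,4)@(7, 9): e=[86,-14,40] → ·
  covered (14 px):
    · · · · · · · · · # ·
    · · · · · · · # # # ·
    · · · · · # # # # · ·
    · · · # # # # # # · ·
    · · · · · · · · · · ·
    · · · · · · · · · · ·
    · · · · · · · · · · ·

Z-buffer (winner per pixel, '.' = empty):
  0 0 0 0 . . . . . 1 .
  . . 0 0 0 . . 1 1 1 .
  . . . 0 0 1 1 1 1 . .
  . . . 1 1 1 1 1 1 . .
  . . . . . . 0 . . . .
  . . . . . . . . . . .
  . . . . . . . . . . .

Answer: -1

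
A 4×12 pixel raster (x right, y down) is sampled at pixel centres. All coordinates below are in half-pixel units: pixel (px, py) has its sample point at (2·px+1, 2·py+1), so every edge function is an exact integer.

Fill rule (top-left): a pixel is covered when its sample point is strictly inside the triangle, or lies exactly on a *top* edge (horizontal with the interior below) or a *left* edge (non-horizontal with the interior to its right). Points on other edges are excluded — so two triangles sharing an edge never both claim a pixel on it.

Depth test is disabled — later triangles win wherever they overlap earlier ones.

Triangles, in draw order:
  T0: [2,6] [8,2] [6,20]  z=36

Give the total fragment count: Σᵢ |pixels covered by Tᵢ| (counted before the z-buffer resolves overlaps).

T0:
  2·area = 100
  edge (2, 6)→(8, 2): d=(6,-4) top-left  bias=+0
  edge (8, 2)→(6, 20): d=(-2,18) right/bottom  bias=-1
  edge (6, 20)→(2, 6): d=(-4,-14) top-left  bias=+0
    (3,1)@(7, 3): e=[2,16,82] → X
    (2,2)@(5, 5): e=[6,48,46] → X
    (1,3)@(3, 7): e=[10,80,10] → X
    (1,4)@(3, 9): e=[22,76,2] → X
    (1,5)@(3, 11): e=[34,72,-6] → .
    (2,5)@(5, 11): e=[42,36,22] → X
    (3,5)@(7, 11): e=[50,0,50] → .  [on edge]
    (2,6)@(5, 13): e=[54,32,14] → X
    (3,6)@(7, 13): e=[62,-4,42] → .
    (2,7)@(5, 15): e=[66,28,6] → X
    (3,7)@(7, 15): e=[74,-8,34] → .
    (2,8)@(5, 17): e=[78,24,-2] → .
  covered (12 px):
    . . . .
    . . . X
    . . X X
    . X X X
    . X X X
    . . X .
    . . X .
    . . X .
    . . . .
    . . . .
    . . . .
    . . . .

Final: 12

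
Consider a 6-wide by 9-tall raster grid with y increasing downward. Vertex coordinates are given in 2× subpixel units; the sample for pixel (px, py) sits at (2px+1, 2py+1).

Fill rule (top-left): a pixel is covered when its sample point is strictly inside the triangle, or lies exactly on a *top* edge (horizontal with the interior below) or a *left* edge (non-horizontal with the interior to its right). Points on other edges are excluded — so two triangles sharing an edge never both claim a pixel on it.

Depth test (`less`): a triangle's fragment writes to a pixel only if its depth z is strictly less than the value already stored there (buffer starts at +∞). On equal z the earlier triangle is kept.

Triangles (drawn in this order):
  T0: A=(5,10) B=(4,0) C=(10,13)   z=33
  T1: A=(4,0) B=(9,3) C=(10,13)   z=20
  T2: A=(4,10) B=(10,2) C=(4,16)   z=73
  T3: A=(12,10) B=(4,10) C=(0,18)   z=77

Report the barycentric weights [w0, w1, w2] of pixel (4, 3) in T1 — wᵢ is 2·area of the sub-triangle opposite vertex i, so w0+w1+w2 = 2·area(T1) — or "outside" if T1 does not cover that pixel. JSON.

T0:
  2·area = 47
  edge (5, 10)→(4, 0): d=(-1,-10) top-left  bias=+0
  edge (4, 0)→(10, 13): d=(6,13) right/bottom  bias=-1
  edge (10, 13)→(5, 10): d=(-5,-3) top-left  bias=+0
    (2,1)@(5, 3): e=[7,5,35] → #
    (3,1)@(7, 3): e=[27,-21,41] → ·
    (2,2)@(5, 5): e=[5,17,25] → #
    (3,2)@(7, 5): e=[25,-9,31] → ·
    (2,3)@(5, 7): e=[3,29,15] → #
    (3,3)@(7, 7): e=[23,3,21] → #
    (4,3)@(9, 7): e=[43,-23,27] → ·
    (2,4)@(5, 9): e=[1,41,5] → #
    (4,4)@(9, 9): e=[41,-11,17] → ·
    (2,5)@(5, 11): e=[-1,53,-5] → ·
    (3,5)@(7, 11): e=[19,27,1] → #
    (4,5)@(9, 11): e=[39,1,7] → #
  covered (8 px):
    · · · · · ·
    · · # · · ·
    · · # · · ·
    · · # # · ·
    · · # # · ·
    · · · # # ·
    · · · · · ·
    · · · · · ·
    · · · · · ·
T1:
  2·area = 47
  edge (4, 0)→(9, 3): d=(5,3) right/bottom  bias=-1
  edge (9, 3)→(10, 13): d=(1,10) right/bottom  bias=-1
  edge (10, 13)→(4, 0): d=(-6,-13) top-left  bias=+0
    (2,0)@(5, 1): e=[2,38,7] → #
    (3,0)@(7, 1): e=[-4,18,33] → ·
    (2,1)@(5, 3): e=[12,40,-5] → ·
    (3,1)@(7, 3): e=[6,20,21] → #
    (4,1)@(9, 3): e=[0,0,47] → ·  [on edge]
    (3,2)@(7, 5): e=[16,22,9] → #
    (4,2)@(9, 5): e=[10,2,35] → #
    (5,2)@(11, 5): e=[4,-18,61] → ·
    (3,3)@(7, 7): e=[26,24,-3] → ·
    (4,3)@(9, 7): e=[20,4,23] → #
    (5,3)@(11, 7): e=[14,-16,49] → ·
    (4,4)@(9, 9): e=[30,6,11] → #
  covered (6 px):
    · · # · · ·
    · · · # · ·
    · · · # # ·
    · · · · # ·
    · · · · # ·
    · · · · · ·
    · · · · · ·
    · · · · · ·
    · · · · · ·
T2:
  2·area = 36
  edge (4, 10)→(10, 2): d=(6,-8) top-left  bias=+0
  edge (10, 2)→(4, 16): d=(-6,14) right/bottom  bias=-1
  edge (4, 16)→(4, 10): d=(0,-6) top-left  bias=+0
    (3,3)@(7, 7): e=[6,12,18] → #
    (4,3)@(9, 7): e=[22,-16,30] → ·
    (2,4)@(5, 9): e=[2,28,6] → #
    (3,4)@(7, 9): e=[18,0,18] → ·  [on edge]
    (2,5)@(5, 11): e=[14,16,6] → #
    (3,5)@(7, 11): e=[30,-12,18] → ·
    (2,6)@(5, 13): e=[26,4,6] → #
    (3,6)@(7, 13): e=[42,-24,18] → ·
    (2,7)@(5, 15): e=[38,-8,6] → ·
  covered (4 px):
    · · · · · ·
    · · · · · ·
    · · · · · ·
    · · · # · ·
    · · # · · ·
    · · # · · ·
    · · # · · ·
    · · · · · ·
    · · · · · ·
T3:
  2·area = 64  (B↔C swapped to make it positive)
  edge (12, 10)→(0, 18): d=(-12,8) right/bottom  bias=-1
  edge (0, 18)→(4, 10): d=(4,-8) top-left  bias=+0
  edge (4, 10)→(12, 10): d=(8,0) top-left  bias=+0
    (2,5)@(5, 11): e=[44,12,8] → #
    (3,5)@(7, 11): e=[28,28,8] → #
    (4,5)@(9, 11): e=[12,44,8] → #
    (5,5)@(11, 11): e=[-4,60,8] → ·
    (1,6)@(3, 13): e=[36,4,24] → #
    (4,6)@(9, 13): e=[-12,52,24] → ·
    (1,7)@(3, 15): e=[12,12,40] → #
    (2,7)@(5, 15): e=[-4,28,40] → ·
    (3,7)@(7, 15): e=[-20,44,40] → ·
    (0,8)@(1, 17): e=[4,4,56] → #
    (1,8)@(3, 17): e=[-12,20,56] → ·
  covered (8 px):
    · · · · · ·
    · · · · · ·
    · · · · · ·
    · · · · · ·
    · · · · · ·
    · · # # # ·
    · # # # · ·
    · # · · · ·
    # · · · · ·

Answer: [4,23,20]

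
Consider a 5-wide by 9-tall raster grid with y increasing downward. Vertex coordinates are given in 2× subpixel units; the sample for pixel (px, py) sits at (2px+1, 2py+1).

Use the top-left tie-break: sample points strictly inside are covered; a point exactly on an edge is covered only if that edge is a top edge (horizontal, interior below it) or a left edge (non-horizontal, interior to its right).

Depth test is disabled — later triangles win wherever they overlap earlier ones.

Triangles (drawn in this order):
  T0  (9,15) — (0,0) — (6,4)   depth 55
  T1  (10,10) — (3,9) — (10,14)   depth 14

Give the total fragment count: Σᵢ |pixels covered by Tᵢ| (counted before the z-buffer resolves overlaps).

T0:
  2·area = 54
  edge (9, 15)→(0, 0): d=(-9,-15) top-left  bias=+0
  edge (0, 0)→(6, 4): d=(6,4) right/bottom  bias=-1
  edge (6, 4)→(9, 15): d=(3,11) right/bottom  bias=-1
    (0,0)@(1, 1): e=[6,2,46] → X
    (1,0)@(3, 1): e=[36,-6,24] → .
    (0,1)@(1, 3): e=[-12,14,52] → .
    (1,1)@(3, 3): e=[18,6,30] → X
    (2,1)@(5, 3): e=[48,-2,8] → .
    (1,2)@(3, 5): e=[0,18,36] → X  [on edge]
    (2,2)@(5, 5): e=[30,10,14] → X
    (3,2)@(7, 5): e=[60,2,-8] → .
    (1,3)@(3, 7): e=[-18,30,42] → .
    (2,3)@(5, 7): e=[12,22,20] → X
    (3,3)@(7, 7): e=[42,14,-2] → .
    (2,4)@(5, 9): e=[-6,34,26] → .
    (4,7)@(9, 15): e=[0,54,0] → .  [on edge]
  covered (7 px):
    X . . . .
    . X . . .
    . X X . .
    . . X . .
    . . . X .
    . . . X .
    . . . . .
    . . . . .
    . . . . .
T1:
  2·area = 28  (B↔C swapped to make it positive)
  edge (10, 10)→(10, 14): d=(0,4) right/bottom  bias=-1
  edge (10, 14)→(3, 9): d=(-7,-5) top-left  bias=+0
  edge (3, 9)→(10, 10): d=(7,1) right/bottom  bias=-1
    (1,4)@(3, 9): e=[28,0,0] → .  [on edge]
    (3,5)@(7, 11): e=[12,6,10] → X
    (4,5)@(9, 11): e=[4,16,8] → X
    (3,6)@(7, 13): e=[12,-8,24] → .
    (4,6)@(9, 13): e=[4,2,22] → X
    (4,7)@(9, 15): e=[4,-12,36] → .
  covered (3 px):
    . . . . .
    . . . . .
    . . . . .
    . . . . .
    . . . . .
    . . . X X
    . . . . X
    . . . . .
    . . . . .

Answer: 10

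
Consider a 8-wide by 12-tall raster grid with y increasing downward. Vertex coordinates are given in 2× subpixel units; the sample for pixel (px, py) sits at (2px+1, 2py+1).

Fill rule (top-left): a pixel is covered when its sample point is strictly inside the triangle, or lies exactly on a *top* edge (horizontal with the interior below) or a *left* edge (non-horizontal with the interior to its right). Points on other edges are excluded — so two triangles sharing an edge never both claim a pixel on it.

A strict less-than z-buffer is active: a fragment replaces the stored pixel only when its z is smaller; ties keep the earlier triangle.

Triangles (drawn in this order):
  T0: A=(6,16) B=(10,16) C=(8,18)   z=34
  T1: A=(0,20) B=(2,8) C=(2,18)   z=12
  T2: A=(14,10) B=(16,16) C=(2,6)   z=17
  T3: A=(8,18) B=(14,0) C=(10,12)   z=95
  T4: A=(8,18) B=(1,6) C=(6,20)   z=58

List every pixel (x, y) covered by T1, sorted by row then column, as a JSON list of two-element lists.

T0:
  2·area = 8
  edge (6, 16)→(10, 16): d=(4,0) top-left  bias=+0
  edge (10, 16)→(8, 18): d=(-2,2) right/bottom  bias=-1
  edge (8, 18)→(6, 16): d=(-2,-2) top-left  bias=+0
    (0,5)@(1, 11): e=[-20,28,0] → ·  [on edge]
    (7,5)@(15, 11): e=[-20,0,28] → ·  [on edge]
    (1,6)@(3, 13): e=[-12,20,0] → ·  [on edge]
    (6,6)@(13, 13): e=[-12,0,20] → ·  [on edge]
    (2,7)@(5, 15): e=[-4,12,0] → ·  [on edge]
    (5,7)@(11, 15): e=[-4,0,12] → ·  [on edge]
    (3,8)@(7, 17): e=[4,4,0] → #  [on edge]
    (4,8)@(9, 17): e=[4,0,4] → ·  [on edge]
    (3,9)@(7, 19): e=[12,0,-4] → ·  [on edge]
    (4,9)@(9, 19): e=[12,-4,0] → ·  [on edge]
    (2,10)@(5, 21): e=[20,0,-12] → ·  [on edge]
    (5,10)@(11, 21): e=[20,-12,0] → ·  [on edge]
    (1,11)@(3, 23): e=[28,0,-20] → ·  [on edge]
    (6,11)@(13, 23): e=[28,-20,0] → ·  [on edge]
  covered (1 px):
    · · · · · · · ·
    · · · · · · · ·
    · · · · · · · ·
    · · · · · · · ·
    · · · · · · · ·
    · · · · · · · ·
    · · · · · · · ·
    · · · · · · · ·
    · · · # · · · ·
    · · · · · · · ·
    · · · · · · · ·
    · · · · · · · ·
T1:
  2·area = 20
  edge (0, 20)→(2, 8): d=(2,-12) top-left  bias=+0
  edge (2, 8)→(2, 18): d=(0,10) right/bottom  bias=-1
  edge (2, 18)→(0, 20): d=(-2,2) right/bottom  bias=-1
    (7,2)@(15, 5): e=[150,-130,0] → ·  [on edge]
    (6,3)@(13, 7): e=[130,-110,0] → ·  [on edge]
    (5,4)@(11, 9): e=[110,-90,0] → ·  [on edge]
    (4,5)@(9, 11): e=[90,-70,0] → ·  [on edge]
    (3,6)@(7, 13): e=[70,-50,0] → ·  [on edge]
    (0,7)@(1, 15): e=[2,10,8] → #
    (1,7)@(3, 15): e=[26,-10,4] → ·
    (2,7)@(5, 15): e=[50,-30,0] → ·  [on edge]
    (0,8)@(1, 17): e=[6,10,4] → #
    (1,8)@(3, 17): e=[30,-10,0] → ·  [on edge]
    (0,9)@(1, 19): e=[10,10,0] → ·  [on edge]
  covered (2 px):
    · · · · · · · ·
    · · · · · · · ·
    · · · · · · · ·
    · · · · · · · ·
    · · · · · · · ·
    · · · · · · · ·
    · · · · · · · ·
    # · · · · · · ·
    # · · · · · · ·
    · · · · · · · ·
    · · · · · · · ·
    · · · · · · · ·
T2:
  2·area = 64
  edge (14, 10)→(16, 16): d=(2,6) right/bottom  bias=-1
  edge (16, 16)→(2, 6): d=(-14,-10) top-left  bias=+0
  edge (2, 6)→(14, 10): d=(12,4) right/bottom  bias=-1
    (5,0)@(11, 1): e=[0,160,-96] → ·  [on edge]
    (2,3)@(5, 7): e=[48,16,0] → ·  [on edge]
    (6,3)@(13, 7): e=[0,96,-32] → ·  [on edge]
    (3,4)@(7, 9): e=[40,8,16] → #
    (4,4)@(9, 9): e=[28,28,8] → #
    (5,4)@(11, 9): e=[16,48,0] → ·  [on edge]
    (3,5)@(7, 11): e=[44,-20,40] → ·
    (4,5)@(9, 11): e=[32,0,32] → #  [on edge]
    (5,5)@(11, 11): e=[20,20,24] → #
    (6,5)@(13, 11): e=[8,40,16] → #
    (7,5)@(15, 11): e=[-4,60,8] → ·
    (4,6)@(9, 13): e=[36,-28,56] → ·
    (7,6)@(15, 13): e=[0,32,32] → ·  [on edge]
  covered (7 px):
    · · · · · · · ·
    · · · · · · · ·
    · · · · · · · ·
    · · · · · · · ·
    · · · # # · · ·
    · · · · # # # ·
    · · · · · · # ·
    · · · · · · · #
    · · · · · · · ·
    · · · · · · · ·
    · · · · · · · ·
    · · · · · · · ·
T3:
  degenerate (2·area = 0) — covers nothing
T4:
  2·area = 38  (B↔C swapped to make it positive)
  edge (8, 18)→(6, 20): d=(-2,2) right/bottom  bias=-1
  edge (6, 20)→(1, 6): d=(-5,-14) top-left  bias=+0
  edge (1, 6)→(8, 18): d=(7,12) right/bottom  bias=-1
    (1,5)@(3, 11): e=[24,3,11] → #
    (2,5)@(5, 11): e=[20,31,-13] → ·
    (7,5)@(15, 11): e=[0,171,-133] → ·  [on edge]
    (1,6)@(3, 13): e=[20,-7,25] → ·
    (2,6)@(5, 13): e=[16,21,1] → #
    (3,6)@(7, 13): e=[12,49,-23] → ·
    (6,6)@(13, 13): e=[0,133,-95] → ·  [on edge]
    (2,7)@(5, 15): e=[12,11,15] → #
    (3,7)@(7, 15): e=[8,39,-9] → ·
    (5,7)@(11, 15): e=[0,95,-57] → ·  [on edge]
    (2,8)@(5, 17): e=[8,1,29] → #
    (3,8)@(7, 17): e=[4,29,5] → #
    (4,8)@(9, 17): e=[0,57,-19] → ·  [on edge]
    (3,9)@(7, 19): e=[0,19,19] → ·  [on edge]
    (2,10)@(5, 21): e=[0,-19,57] → ·  [on edge]
    (1,11)@(3, 23): e=[0,-57,95] → ·  [on edge]
  covered (5 px):
    · · · · · · · ·
    · · · · · · · ·
    · · · · · · · ·
    · · · · · · · ·
    · · · · · · · ·
    · # · · · · · ·
    · · # · · · · ·
    · · # · · · · ·
    · · # # · · · ·
    · · · · · · · ·
    · · · · · · · ·
    · · · · · · · ·

Answer: [[0,7],[0,8]]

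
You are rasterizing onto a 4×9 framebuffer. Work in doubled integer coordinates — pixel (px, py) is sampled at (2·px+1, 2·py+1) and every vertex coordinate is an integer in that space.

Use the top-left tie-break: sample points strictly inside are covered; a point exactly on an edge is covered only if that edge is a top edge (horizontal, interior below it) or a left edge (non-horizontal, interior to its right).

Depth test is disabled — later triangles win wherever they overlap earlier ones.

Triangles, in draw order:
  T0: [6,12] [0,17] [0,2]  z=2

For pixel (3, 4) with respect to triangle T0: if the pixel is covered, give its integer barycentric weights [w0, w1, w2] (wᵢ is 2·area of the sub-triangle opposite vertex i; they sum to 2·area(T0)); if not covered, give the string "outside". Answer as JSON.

T0:
  2·area = 90
  edge (6, 12)→(0, 17): d=(-6,5) right/bottom  bias=-1
  edge (0, 17)→(0, 2): d=(0,-15) top-left  bias=+0
  edge (0, 2)→(6, 12): d=(6,10) right/bottom  bias=-1
    (0,2)@(1, 5): e=[67,15,8] → █
    (1,2)@(3, 5): e=[57,45,-12] → ·
    (0,3)@(1, 7): e=[55,15,20] → █
    (1,3)@(3, 7): e=[45,45,0] → ·  [on edge]
    (0,4)@(1, 9): e=[43,15,32] → █
    (1,4)@(3, 9): e=[33,45,12] → █
    (2,4)@(5, 9): e=[23,75,-8] → ·
    (0,5)@(1, 11): e=[31,15,44] → █
    (2,5)@(5, 11): e=[11,75,4] → █
    (3,5)@(7, 11): e=[1,105,-16] → ·
    (0,6)@(1, 13): e=[19,15,56] → █
    (2,6)@(5, 13): e=[-1,75,16] → ·
  covered (10 px):
    · · · ·
    · · · ·
    █ · · ·
    █ · · ·
    █ █ · ·
    █ █ █ ·
    █ █ · ·
    █ · · ·
    · · · ·

Result: "outside"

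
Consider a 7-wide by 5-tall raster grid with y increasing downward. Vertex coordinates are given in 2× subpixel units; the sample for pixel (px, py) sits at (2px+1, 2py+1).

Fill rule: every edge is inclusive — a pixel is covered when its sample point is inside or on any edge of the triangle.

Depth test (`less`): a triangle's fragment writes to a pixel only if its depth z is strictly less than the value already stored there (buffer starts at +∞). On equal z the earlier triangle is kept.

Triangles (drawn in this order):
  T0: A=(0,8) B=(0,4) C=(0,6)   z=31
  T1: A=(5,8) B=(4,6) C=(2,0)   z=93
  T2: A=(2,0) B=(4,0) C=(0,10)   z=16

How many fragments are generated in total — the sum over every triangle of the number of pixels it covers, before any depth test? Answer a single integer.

T0:
  degenerate (2·area = 0) — covers nothing
T1:
  2·area = 2
  edge (5, 8)→(4, 6): d=(-1,-2) inclusive
  edge (4, 6)→(2, 0): d=(-2,-6) inclusive
  edge (2, 0)→(5, 8): d=(3,8) inclusive
    (1,1)@(3, 3): e=[1,0,1] → █  [on edge]
    (2,1)@(5, 3): e=[5,12,-15] → ·
    (1,2)@(3, 5): e=[-1,-4,7] → ·
    (2,4)@(5, 9): e=[-1,0,3] → ·  [on edge]
  covered (1 px):
    · · · · · · ·
    · █ · · · · ·
    · · · · · · ·
    · · · · · · ·
    · · · · · · ·
T2:
  2·area = 20
  edge (2, 0)→(4, 0): d=(2,0) inclusive
  edge (4, 0)→(0, 10): d=(-4,10) inclusive
  edge (0, 10)→(2, 0): d=(2,-10) inclusive
    (1,0)@(3, 1): e=[2,6,12] → █
    (2,0)@(5, 1): e=[2,-14,32] → ·
    (1,1)@(3, 3): e=[6,-2,16] → ·
    (0,2)@(1, 5): e=[10,10,0] → █  [on edge]
    (1,2)@(3, 5): e=[10,-10,20] → ·
    (0,3)@(1, 7): e=[14,2,4] → █
    (1,3)@(3, 7): e=[14,-18,24] → ·
    (0,4)@(1, 9): e=[18,-6,8] → ·
  covered (3 px):
    · █ · · · · ·
    · · · · · · ·
    █ · · · · · ·
    █ · · · · · ·
    · · · · · · ·

Answer: 4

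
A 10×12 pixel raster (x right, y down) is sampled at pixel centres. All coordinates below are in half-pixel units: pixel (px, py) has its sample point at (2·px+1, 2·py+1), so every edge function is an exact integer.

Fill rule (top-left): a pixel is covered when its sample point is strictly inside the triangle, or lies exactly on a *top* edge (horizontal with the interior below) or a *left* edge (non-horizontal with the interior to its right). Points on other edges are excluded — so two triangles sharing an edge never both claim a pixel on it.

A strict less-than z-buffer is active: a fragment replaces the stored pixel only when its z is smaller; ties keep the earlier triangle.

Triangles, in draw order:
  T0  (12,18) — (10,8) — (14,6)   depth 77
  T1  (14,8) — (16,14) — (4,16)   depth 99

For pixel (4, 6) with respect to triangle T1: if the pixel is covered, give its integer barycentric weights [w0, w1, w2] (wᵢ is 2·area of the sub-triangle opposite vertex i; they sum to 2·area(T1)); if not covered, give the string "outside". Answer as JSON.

T0:
  2·area = 44
  edge (12, 18)→(10, 8): d=(-2,-10) top-left  bias=+0
  edge (10, 8)→(14, 6): d=(4,-2) top-left  bias=+0
  edge (14, 6)→(12, 18): d=(-2,12) right/bottom  bias=-1
    (4,1)@(9, 3): e=[0,-22,66] → ·  [on edge]
    (6,3)@(13, 7): e=[32,2,10] → █
    (7,3)@(15, 7): e=[52,6,-14] → ·
    (5,4)@(11, 9): e=[8,6,30] → █
    (7,4)@(15, 9): e=[48,14,-18] → ·
    (5,5)@(11, 11): e=[4,14,26] → █
    (7,5)@(15, 11): e=[44,22,-22] → ·
    (5,6)@(11, 13): e=[0,22,22] → █  [on edge]
    (6,6)@(13, 13): e=[20,26,-2] → ·
    (5,7)@(11, 15): e=[-4,30,18] → ·
    (6,11)@(13, 23): e=[0,66,-22] → ·  [on edge]
  covered (6 px):
    · · · · · · · · · ·
    · · · · · · · · · ·
    · · · · · · · · · ·
    · · · · · · █ · · ·
    · · · · · █ █ · · ·
    · · · · · █ █ · · ·
    · · · · · █ · · · ·
    · · · · · · · · · ·
    · · · · · · · · · ·
    · · · · · · · · · ·
    · · · · · · · · · ·
    · · · · · · · · · ·
T1:
  2·area = 76
  edge (14, 8)→(16, 14): d=(2,6) right/bottom  bias=-1
  edge (16, 14)→(4, 16): d=(-12,2) right/bottom  bias=-1
  edge (4, 16)→(14, 8): d=(10,-8) top-left  bias=+0
    (6,2)@(13, 5): e=[0,114,-38] → ·  [on edge]
    (6,4)@(13, 9): e=[8,66,2] → █
    (7,4)@(15, 9): e=[-4,62,18] → ·
    (5,5)@(11, 11): e=[24,46,6] → █
    (7,5)@(15, 11): e=[0,38,38] → ·  [on edge]
    (4,6)@(9, 13): e=[40,26,10] → █
    (7,6)@(15, 13): e=[4,14,58] → █
    (8,6)@(17, 13): e=[-8,10,74] → ·
    (3,7)@(7, 15): e=[56,6,14] → █
    (5,7)@(11, 15): e=[32,-2,46] → ·
    (6,7)@(13, 15): e=[20,-6,62] → ·
    (7,7)@(15, 15): e=[8,-10,78] → ·
    (8,8)@(17, 17): e=[0,-38,114] → ·  [on edge]
    (9,11)@(19, 23): e=[0,-114,190] → ·  [on edge]
  covered (9 px):
    · · · · · · · · · ·
    · · · · · · · · · ·
    · · · · · · · · · ·
    · · · · · · · · · ·
    · · · · · · █ · · ·
    · · · · · █ █ · · ·
    · · · · █ █ █ █ · ·
    · · · █ █ · · · · ·
    · · · · · · · · · ·
    · · · · · · · · · ·
    · · · · · · · · · ·
    · · · · · · · · · ·

Answer: [26,10,40]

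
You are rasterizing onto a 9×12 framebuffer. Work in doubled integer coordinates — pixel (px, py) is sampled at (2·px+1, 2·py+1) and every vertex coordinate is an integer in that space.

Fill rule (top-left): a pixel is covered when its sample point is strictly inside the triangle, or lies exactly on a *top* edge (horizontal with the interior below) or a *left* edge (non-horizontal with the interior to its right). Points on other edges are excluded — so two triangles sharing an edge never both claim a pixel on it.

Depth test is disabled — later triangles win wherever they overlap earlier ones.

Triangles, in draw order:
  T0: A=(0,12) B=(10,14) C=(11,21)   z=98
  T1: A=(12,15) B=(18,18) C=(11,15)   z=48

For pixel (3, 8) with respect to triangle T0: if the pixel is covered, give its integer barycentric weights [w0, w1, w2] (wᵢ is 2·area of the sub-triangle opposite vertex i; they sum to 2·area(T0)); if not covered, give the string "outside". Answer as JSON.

T0:
  2·area = 68
  edge (0, 12)→(10, 14): d=(10,2) right/bottom  bias=-1
  edge (10, 14)→(11, 21): d=(1,7) right/bottom  bias=-1
  edge (11, 21)→(0, 12): d=(-11,-9) top-left  bias=+0
    (4,3)@(9, 7): e=[-68,0,136] → ·  [on edge]
    (1,6)@(3, 13): e=[4,48,16] → #
    (2,6)@(5, 13): e=[0,34,34] → ·  [on edge]
    (1,7)@(3, 15): e=[24,50,-6] → ·
    (2,7)@(5, 15): e=[20,36,12] → #
    (3,7)@(7, 15): e=[16,22,30] → #
    (4,7)@(9, 15): e=[12,8,48] → #
    (5,7)@(11, 15): e=[8,-6,66] → ·
    (7,7)@(15, 15): e=[0,-34,102] → ·  [on edge]
    (2,8)@(5, 17): e=[40,38,-10] → ·
    (3,8)@(7, 17): e=[36,24,8] → #
    (5,8)@(11, 17): e=[28,-4,44] → ·
    (5,10)@(11, 21): e=[68,0,0] → ·  [on edge]
  covered (7 px):
    · · · · · · · · ·
    · · · · · · · · ·
    · · · · · · · · ·
    · · · · · · · · ·
    · · · · · · · · ·
    · · · · · · · · ·
    · # · · · · · · ·
    · · # # # · · · ·
    · · · # # · · · ·
    · · · · # · · · ·
    · · · · · · · · ·
    · · · · · · · · ·
T1:
  2·area = 3
  edge (12, 15)→(18, 18): d=(6,3) right/bottom  bias=-1
  edge (18, 18)→(11, 15): d=(-7,-3) top-left  bias=+0
  edge (11, 15)→(12, 15): d=(1,0) top-left  bias=+0
    (0,7)@(1, 15): e=[33,-30,0] → ·  [on edge]
    (1,7)@(3, 15): e=[27,-24,0] → ·  [on edge]
    (2,7)@(5, 15): e=[21,-18,0] → ·  [on edge]
    (3,7)@(7, 15): e=[15,-12,0] → ·  [on edge]
    (4,7)@(9, 15): e=[9,-6,0] → ·  [on edge]
    (5,7)@(11, 15): e=[3,0,0] → #  [on edge]
    (6,7)@(13, 15): e=[-3,6,0] → ·  [on edge]
    (7,7)@(15, 15): e=[-9,12,0] → ·  [on edge]
    (8,7)@(17, 15): e=[-15,18,0] → ·  [on edge]
    (5,8)@(11, 17): e=[15,-14,2] → ·
  covered (1 px):
    · · · · · · · · ·
    · · · · · · · · ·
    · · · · · · · · ·
    · · · · · · · · ·
    · · · · · · · · ·
    · · · · · · · · ·
    · · · · · · · · ·
    · · · · · # · · ·
    · · · · · · · · ·
    · · · · · · · · ·
    · · · · · · · · ·
    · · · · · · · · ·

Final: [24,8,36]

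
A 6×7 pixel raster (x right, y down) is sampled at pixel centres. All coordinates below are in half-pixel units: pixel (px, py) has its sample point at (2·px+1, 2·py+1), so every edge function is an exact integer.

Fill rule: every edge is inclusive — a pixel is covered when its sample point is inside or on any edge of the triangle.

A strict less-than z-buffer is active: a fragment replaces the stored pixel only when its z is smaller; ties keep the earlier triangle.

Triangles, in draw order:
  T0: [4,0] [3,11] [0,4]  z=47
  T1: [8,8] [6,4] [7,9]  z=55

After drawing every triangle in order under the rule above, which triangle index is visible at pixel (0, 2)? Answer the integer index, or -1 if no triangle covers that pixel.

T0:
  2·area = 40
  edge (4, 0)→(3, 11): d=(-1,11) inclusive
  edge (3, 11)→(0, 4): d=(-3,-7) inclusive
  edge (0, 4)→(4, 0): d=(4,-4) inclusive
    (1,0)@(3, 1): e=[10,30,0] → #  [on edge]
    (2,0)@(5, 1): e=[-12,44,8] → ·
    (0,1)@(1, 3): e=[30,10,0] → #  [on edge]
    (2,1)@(5, 3): e=[-14,38,16] → ·
    (0,2)@(1, 5): e=[28,4,8] → #
    (2,2)@(5, 5): e=[-16,32,24] → ·
    (0,3)@(1, 7): e=[26,-2,16] → ·
    (1,3)@(3, 7): e=[4,12,24] → #
    (2,3)@(5, 7): e=[-18,26,32] → ·
    (1,4)@(3, 9): e=[2,6,32] → #
    (2,4)@(5, 9): e=[-20,20,40] → ·
    (1,5)@(3, 11): e=[0,0,40] → #  [on edge]
  covered (8 px):
    · # · · · ·
    # # · · · ·
    # # · · · ·
    · # · · · ·
    · # · · · ·
    · # · · · ·
    · · · · · ·
T1:
  2·area = 6  (B↔C swapped to make it positive)
  edge (8, 8)→(7, 9): d=(-1,1) inclusive
  edge (7, 9)→(6, 4): d=(-1,-5) inclusive
  edge (6, 4)→(8, 8): d=(2,4) inclusive
    (5,2)@(11, 5): e=[0,24,-18] → ·  [on edge]
    (3,3)@(7, 7): e=[2,2,2] → #
    (4,3)@(9, 7): e=[0,12,-6] → ·  [on edge]
    (3,4)@(7, 9): e=[0,0,6] → #  [on edge]
    (4,4)@(9, 9): e=[-2,10,-2] → ·
    (2,5)@(5, 11): e=[0,-12,18] → ·  [on edge]
    (3,5)@(7, 11): e=[-2,-2,10] → ·
    (1,6)@(3, 13): e=[0,-24,30] → ·  [on edge]
  covered (2 px):
    · · · · · ·
    · · · · · ·
    · · · · · ·
    · · · # · ·
    · · · # · ·
    · · · · · ·
    · · · · · ·

Z-buffer (winner per pixel, '.' = empty):
  . 0 . . . .
  0 0 . . . .
  0 0 . . . .
  . 0 . 1 . .
  . 0 . 1 . .
  . 0 . . . .
  . . . . . .

Result: 0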